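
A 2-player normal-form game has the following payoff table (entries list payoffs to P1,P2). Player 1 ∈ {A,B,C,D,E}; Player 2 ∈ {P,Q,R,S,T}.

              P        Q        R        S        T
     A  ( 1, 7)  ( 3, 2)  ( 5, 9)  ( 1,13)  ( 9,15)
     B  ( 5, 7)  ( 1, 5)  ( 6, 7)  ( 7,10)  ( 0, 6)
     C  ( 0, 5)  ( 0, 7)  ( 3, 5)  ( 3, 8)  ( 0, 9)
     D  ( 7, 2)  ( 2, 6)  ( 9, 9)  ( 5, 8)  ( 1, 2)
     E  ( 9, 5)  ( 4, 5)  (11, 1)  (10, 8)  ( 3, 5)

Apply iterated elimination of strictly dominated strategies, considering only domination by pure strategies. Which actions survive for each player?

P1 drop B (E beats it: P:9>5 Q:4>1 R:11>6 S:10>7 T:3>0)
P1 drop C (D beats it: P:7>0 Q:2>0 R:9>3 S:5>3 T:1>0)
P1 drop D (E beats it: P:9>7 Q:4>2 R:11>9 S:10>5 T:3>1)
P2 drop P (S beats it: A:13>7 E:8>5)
P2 drop Q (S beats it: A:13>2 E:8>5)
P2 drop R (S beats it: A:13>9 E:8>1)
P1→{A,E} P2→{S,T}

Survivors P1:{A,E} P2:{S,T}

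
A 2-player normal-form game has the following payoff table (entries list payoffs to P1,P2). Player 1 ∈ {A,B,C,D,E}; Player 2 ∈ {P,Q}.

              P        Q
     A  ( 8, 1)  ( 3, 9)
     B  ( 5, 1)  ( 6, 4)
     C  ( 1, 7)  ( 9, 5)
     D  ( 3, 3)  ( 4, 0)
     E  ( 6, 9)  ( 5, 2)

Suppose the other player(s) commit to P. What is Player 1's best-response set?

u_1(A vs P) = 8
u_1(B vs P) = 5
u_1(C vs P) = 1
u_1(D vs P) = 3
u_1(E vs P) = 6
max payoff 8 at {A}

BR_1 = {A}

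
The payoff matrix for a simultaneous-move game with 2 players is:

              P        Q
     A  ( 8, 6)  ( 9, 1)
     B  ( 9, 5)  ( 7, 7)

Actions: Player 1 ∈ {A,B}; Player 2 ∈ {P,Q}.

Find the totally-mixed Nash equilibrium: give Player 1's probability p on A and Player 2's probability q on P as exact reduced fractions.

p=2/7, q=2/3

P1 indiff ⇒ q·8+(1-q)·9 = q·9+(1-q)·7 ⇒ q(-1) = (1-q)(-2) ⇒ q = 2/3
P2 indiff ⇒ p·6+(1-p)·5 = p·1+(1-p)·7 ⇒ p(5) = (1-p)(2) ⇒ p = 2/7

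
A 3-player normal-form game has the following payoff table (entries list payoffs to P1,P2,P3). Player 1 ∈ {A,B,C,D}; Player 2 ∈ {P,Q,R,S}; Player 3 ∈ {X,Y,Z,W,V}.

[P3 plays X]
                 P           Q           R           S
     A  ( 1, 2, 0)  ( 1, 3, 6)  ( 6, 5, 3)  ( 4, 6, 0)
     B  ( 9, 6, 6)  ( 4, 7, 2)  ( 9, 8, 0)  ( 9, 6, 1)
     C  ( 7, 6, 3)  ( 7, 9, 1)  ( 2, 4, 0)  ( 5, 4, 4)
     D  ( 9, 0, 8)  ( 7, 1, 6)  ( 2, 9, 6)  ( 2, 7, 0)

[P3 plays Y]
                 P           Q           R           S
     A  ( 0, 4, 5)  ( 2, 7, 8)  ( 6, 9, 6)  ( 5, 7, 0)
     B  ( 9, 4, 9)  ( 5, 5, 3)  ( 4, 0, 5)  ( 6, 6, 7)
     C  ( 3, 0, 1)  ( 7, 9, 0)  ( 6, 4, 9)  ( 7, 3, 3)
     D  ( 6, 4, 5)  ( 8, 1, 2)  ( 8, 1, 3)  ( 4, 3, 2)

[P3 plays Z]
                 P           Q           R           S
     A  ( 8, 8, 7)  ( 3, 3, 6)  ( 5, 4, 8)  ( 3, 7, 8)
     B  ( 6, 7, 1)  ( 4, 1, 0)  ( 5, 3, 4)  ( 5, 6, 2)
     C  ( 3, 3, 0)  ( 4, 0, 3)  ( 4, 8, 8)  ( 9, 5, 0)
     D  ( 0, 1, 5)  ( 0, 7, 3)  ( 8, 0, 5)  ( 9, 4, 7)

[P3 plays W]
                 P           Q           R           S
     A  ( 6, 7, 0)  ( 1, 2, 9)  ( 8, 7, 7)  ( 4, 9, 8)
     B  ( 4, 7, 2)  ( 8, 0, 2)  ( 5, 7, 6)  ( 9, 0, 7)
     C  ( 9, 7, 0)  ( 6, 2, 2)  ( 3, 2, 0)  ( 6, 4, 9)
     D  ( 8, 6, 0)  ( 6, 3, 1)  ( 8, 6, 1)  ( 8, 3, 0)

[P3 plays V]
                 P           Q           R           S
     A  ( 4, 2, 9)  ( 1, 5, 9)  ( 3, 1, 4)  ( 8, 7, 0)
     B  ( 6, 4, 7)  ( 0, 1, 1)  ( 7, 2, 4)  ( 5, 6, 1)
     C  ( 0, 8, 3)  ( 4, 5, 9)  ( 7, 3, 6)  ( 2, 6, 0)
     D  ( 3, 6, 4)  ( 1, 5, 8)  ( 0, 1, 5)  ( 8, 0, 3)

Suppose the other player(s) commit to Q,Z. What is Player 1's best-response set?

u_1(A vs Q,Z) = 3
u_1(B vs Q,Z) = 4
u_1(C vs Q,Z) = 4
u_1(D vs Q,Z) = 0
max payoff 4 at {B,C}

argmax u_1 = {B,C}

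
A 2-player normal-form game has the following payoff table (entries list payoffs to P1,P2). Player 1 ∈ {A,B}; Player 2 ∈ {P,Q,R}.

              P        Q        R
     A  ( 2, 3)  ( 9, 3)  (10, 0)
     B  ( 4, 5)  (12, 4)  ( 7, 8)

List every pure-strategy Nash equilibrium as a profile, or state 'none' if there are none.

No pure NE.

(A,P): not NE [P1→B gives 4>2]
(A,Q): not NE [P1→B gives 12>9]
(A,R): not NE [P2→Q gives 3>0]
(B,P): not NE [P2→R gives 8>5]
(B,Q): not NE [P2→R gives 8>4]
(B,R): not NE [P1→A gives 10>7]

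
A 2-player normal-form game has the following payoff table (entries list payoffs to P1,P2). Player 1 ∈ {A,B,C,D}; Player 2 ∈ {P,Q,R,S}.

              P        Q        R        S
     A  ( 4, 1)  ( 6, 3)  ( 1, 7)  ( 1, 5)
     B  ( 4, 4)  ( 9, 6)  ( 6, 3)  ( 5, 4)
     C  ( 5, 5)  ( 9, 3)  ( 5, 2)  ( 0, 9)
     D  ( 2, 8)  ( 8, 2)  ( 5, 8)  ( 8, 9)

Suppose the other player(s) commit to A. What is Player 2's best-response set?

u_2(P vs A) = 1
u_2(Q vs A) = 3
u_2(R vs A) = 7
u_2(S vs A) = 5
max payoff 7 at {R}

P2 best: {R}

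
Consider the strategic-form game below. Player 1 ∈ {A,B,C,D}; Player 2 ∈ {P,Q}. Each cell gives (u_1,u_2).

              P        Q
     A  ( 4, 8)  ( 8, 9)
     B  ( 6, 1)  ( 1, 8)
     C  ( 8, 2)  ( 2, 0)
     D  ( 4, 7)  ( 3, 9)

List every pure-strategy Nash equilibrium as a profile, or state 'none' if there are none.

(A,P): not NE [P1→C gives 8>4; P2→Q gives 9>8]
(A,Q): NE
(B,P): not NE [P1→C gives 8>6; P2→Q gives 8>1]
(B,Q): not NE [P1→A gives 8>1]
(C,P): NE
(C,Q): not NE [P1→A gives 8>2; P2→P gives 2>0]
(D,P): not NE [P1→C gives 8>4; P2→Q gives 9>7]
(D,Q): not NE [P1→A gives 8>3]

NE set: (A,Q), (C,P)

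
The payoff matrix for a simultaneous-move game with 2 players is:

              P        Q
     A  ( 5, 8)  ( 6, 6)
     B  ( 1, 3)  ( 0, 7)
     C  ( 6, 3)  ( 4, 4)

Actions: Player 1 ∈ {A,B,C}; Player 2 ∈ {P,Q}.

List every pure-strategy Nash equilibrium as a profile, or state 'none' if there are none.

No pure NE.

(A,P): not NE [P1→C gives 6>5]
(A,Q): not NE [P2→P gives 8>6]
(B,P): not NE [P1→C gives 6>1; P2→Q gives 7>3]
(B,Q): not NE [P1→A gives 6>0]
(C,P): not NE [P2→Q gives 4>3]
(C,Q): not NE [P1→A gives 6>4]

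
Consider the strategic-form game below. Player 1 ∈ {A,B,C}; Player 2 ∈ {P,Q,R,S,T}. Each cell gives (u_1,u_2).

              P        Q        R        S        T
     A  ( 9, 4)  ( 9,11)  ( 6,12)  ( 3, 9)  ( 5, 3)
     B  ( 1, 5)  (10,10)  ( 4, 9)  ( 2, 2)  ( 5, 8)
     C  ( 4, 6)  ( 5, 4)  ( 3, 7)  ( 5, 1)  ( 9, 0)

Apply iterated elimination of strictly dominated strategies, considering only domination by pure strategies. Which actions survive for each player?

IESDS → P1:{A,B} P2:{Q,R}

P2 drop P (R beats it: A:12>4 B:9>5 C:7>6)
P2 drop S (Q beats it: A:11>9 B:10>2 C:4>1)
P2 drop T (Q beats it: A:11>3 B:10>8 C:4>0)
P1 drop C (A beats it: Q:9>5 R:6>3)
P1→{A,B} P2→{Q,R}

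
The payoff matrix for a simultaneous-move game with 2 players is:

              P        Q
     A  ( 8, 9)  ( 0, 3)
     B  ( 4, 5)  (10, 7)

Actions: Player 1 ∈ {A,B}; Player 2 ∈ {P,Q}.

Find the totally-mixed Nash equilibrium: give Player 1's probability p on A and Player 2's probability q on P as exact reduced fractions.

P1 indiff ⇒ q·8+(1-q)·0 = q·4+(1-q)·10 ⇒ q(4) = (1-q)(10) ⇒ q = 5/7
P2 indiff ⇒ p·9+(1-p)·5 = p·3+(1-p)·7 ⇒ p(6) = (1-p)(2) ⇒ p = 1/4

p=1/4, q=5/7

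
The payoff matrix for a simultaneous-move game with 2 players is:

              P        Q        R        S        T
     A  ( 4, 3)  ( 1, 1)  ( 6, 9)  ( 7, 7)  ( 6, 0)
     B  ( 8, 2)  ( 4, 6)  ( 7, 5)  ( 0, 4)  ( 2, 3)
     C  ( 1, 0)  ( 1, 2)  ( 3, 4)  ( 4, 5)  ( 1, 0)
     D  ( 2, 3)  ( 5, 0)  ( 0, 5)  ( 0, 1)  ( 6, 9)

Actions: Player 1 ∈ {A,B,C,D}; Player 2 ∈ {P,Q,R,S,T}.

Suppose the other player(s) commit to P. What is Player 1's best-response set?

u_1(A vs P) = 4
u_1(B vs P) = 8
u_1(C vs P) = 1
u_1(D vs P) = 2
max payoff 8 at {B}

argmax u_1 = {B}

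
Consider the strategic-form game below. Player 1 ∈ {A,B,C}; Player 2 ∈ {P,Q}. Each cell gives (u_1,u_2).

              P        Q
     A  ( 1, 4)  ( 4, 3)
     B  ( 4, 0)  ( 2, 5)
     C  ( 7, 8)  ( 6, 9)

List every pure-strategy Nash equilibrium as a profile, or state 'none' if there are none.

(A,P): not NE [P1→C gives 7>1]
(A,Q): not NE [P1→C gives 6>4; P2→P gives 4>3]
(B,P): not NE [P1→C gives 7>4; P2→Q gives 5>0]
(B,Q): not NE [P1→C gives 6>2]
(C,P): not NE [P2→Q gives 9>8]
(C,Q): NE

NE set: (C,Q)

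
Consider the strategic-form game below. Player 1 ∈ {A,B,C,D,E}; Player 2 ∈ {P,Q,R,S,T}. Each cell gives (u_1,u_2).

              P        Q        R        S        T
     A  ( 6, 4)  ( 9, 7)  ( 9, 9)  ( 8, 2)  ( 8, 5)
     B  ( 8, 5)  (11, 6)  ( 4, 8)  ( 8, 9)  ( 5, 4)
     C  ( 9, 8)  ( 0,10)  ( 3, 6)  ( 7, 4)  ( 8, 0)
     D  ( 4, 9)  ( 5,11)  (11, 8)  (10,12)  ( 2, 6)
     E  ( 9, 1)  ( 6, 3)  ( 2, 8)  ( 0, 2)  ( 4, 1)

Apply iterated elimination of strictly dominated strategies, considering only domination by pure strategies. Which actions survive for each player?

P2 drop P (Q beats it: A:7>4 B:6>5 C:10>8 D:11>9 E:3>1)
P1 drop E (A beats it: Q:9>6 R:9>2 S:8>0 T:8>4)
P2 drop T (Q beats it: A:7>5 B:6>4 C:10>0 D:11>6)
P1 drop C (A beats it: Q:9>0 R:9>3 S:8>7)
P1→{A,B,D} P2→{Q,R,S}

Remaining: P1:{A,B,D} P2:{Q,R,S}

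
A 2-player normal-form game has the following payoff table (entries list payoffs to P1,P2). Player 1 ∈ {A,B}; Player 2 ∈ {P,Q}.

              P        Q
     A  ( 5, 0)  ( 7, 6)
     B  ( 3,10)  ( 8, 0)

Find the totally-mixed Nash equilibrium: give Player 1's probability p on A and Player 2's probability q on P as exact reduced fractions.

P1 mixes 5/8 on A; P2 mixes 1/3 on P

P1 indiff ⇒ q·5+(1-q)·7 = q·3+(1-q)·8 ⇒ q(2) = (1-q)(1) ⇒ q = 1/3
P2 indiff ⇒ p·0+(1-p)·10 = p·6+(1-p)·0 ⇒ p(-6) = (1-p)(-10) ⇒ p = 5/8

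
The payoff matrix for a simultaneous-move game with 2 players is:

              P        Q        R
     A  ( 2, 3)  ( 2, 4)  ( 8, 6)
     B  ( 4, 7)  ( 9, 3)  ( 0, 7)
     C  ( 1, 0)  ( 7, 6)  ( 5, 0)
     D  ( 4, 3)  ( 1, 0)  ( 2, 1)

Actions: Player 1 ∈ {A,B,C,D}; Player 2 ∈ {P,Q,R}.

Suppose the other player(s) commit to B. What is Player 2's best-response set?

P2 best: {P,R}

u_2(P vs B) = 7
u_2(Q vs B) = 3
u_2(R vs B) = 7
max payoff 7 at {P,R}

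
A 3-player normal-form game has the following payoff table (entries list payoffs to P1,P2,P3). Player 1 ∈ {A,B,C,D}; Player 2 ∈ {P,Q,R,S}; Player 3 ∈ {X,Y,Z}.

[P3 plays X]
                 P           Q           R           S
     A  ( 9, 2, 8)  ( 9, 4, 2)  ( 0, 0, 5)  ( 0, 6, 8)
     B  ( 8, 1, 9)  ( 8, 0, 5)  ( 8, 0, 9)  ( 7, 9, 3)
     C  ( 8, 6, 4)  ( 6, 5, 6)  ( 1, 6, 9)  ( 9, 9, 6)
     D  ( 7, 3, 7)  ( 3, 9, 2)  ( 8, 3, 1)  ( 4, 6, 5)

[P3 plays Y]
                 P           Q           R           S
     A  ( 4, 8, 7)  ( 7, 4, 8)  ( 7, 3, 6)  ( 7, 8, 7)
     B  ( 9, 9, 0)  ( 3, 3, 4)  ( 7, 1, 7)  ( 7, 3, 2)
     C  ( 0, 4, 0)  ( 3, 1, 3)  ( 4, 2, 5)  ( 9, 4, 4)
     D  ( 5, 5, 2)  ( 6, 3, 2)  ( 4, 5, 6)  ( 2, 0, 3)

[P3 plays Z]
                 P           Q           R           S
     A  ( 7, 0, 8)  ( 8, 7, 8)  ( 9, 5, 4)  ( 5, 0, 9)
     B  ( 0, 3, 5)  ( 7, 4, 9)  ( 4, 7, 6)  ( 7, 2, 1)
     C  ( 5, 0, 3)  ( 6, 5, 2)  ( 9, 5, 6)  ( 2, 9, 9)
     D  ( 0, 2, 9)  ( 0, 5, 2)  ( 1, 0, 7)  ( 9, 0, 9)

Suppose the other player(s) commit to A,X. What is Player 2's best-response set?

argmax u_2 = {S}

u_2(P vs A,X) = 2
u_2(Q vs A,X) = 4
u_2(R vs A,X) = 0
u_2(S vs A,X) = 6
max payoff 6 at {S}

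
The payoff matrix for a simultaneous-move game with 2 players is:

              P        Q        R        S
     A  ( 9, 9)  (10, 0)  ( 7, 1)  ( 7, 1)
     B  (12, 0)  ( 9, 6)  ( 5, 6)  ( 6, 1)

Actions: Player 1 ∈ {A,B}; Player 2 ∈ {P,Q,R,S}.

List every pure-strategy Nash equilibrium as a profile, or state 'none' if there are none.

(A,P): not NE [P1→B gives 12>9]
(A,Q): not NE [P2→P gives 9>0]
(A,R): not NE [P2→P gives 9>1]
(A,S): not NE [P2→P gives 9>1]
(B,P): not NE [P2→R gives 6>0]
(B,Q): not NE [P1→A gives 10>9]
(B,R): not NE [P1→A gives 7>5]
(B,S): not NE [P1→A gives 7>6; P2→R gives 6>1]

PSNE: ∅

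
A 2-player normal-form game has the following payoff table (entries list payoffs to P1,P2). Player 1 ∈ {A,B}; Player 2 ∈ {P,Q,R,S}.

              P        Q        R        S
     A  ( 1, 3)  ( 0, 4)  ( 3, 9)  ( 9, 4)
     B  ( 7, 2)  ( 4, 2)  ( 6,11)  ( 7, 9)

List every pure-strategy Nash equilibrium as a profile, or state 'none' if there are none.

PSNE = {(B,R)}

(A,P): not NE [P1→B gives 7>1; P2→R gives 9>3]
(A,Q): not NE [P1→B gives 4>0; P2→R gives 9>4]
(A,R): not NE [P1→B gives 6>3]
(A,S): not NE [P2→R gives 9>4]
(B,P): not NE [P2→R gives 11>2]
(B,Q): not NE [P2→R gives 11>2]
(B,R): NE
(B,S): not NE [P1→A gives 9>7; P2→R gives 11>9]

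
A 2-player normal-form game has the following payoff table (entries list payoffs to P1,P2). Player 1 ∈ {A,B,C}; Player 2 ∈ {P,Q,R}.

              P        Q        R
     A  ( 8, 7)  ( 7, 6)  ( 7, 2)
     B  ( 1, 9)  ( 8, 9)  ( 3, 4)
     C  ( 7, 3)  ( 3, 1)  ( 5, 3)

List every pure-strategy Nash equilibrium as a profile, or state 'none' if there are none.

(A,P): NE
(A,Q): not NE [P1→B gives 8>7; P2→P gives 7>6]
(A,R): not NE [P2→P gives 7>2]
(B,P): not NE [P1→A gives 8>1]
(B,Q): NE
(B,R): not NE [P1→A gives 7>3; P2→Q gives 9>4]
(C,P): not NE [P1→A gives 8>7]
(C,Q): not NE [P1→B gives 8>3; P2→R gives 3>1]
(C,R): not NE [P1→A gives 7>5]

PSNE = {(A,P), (B,Q)}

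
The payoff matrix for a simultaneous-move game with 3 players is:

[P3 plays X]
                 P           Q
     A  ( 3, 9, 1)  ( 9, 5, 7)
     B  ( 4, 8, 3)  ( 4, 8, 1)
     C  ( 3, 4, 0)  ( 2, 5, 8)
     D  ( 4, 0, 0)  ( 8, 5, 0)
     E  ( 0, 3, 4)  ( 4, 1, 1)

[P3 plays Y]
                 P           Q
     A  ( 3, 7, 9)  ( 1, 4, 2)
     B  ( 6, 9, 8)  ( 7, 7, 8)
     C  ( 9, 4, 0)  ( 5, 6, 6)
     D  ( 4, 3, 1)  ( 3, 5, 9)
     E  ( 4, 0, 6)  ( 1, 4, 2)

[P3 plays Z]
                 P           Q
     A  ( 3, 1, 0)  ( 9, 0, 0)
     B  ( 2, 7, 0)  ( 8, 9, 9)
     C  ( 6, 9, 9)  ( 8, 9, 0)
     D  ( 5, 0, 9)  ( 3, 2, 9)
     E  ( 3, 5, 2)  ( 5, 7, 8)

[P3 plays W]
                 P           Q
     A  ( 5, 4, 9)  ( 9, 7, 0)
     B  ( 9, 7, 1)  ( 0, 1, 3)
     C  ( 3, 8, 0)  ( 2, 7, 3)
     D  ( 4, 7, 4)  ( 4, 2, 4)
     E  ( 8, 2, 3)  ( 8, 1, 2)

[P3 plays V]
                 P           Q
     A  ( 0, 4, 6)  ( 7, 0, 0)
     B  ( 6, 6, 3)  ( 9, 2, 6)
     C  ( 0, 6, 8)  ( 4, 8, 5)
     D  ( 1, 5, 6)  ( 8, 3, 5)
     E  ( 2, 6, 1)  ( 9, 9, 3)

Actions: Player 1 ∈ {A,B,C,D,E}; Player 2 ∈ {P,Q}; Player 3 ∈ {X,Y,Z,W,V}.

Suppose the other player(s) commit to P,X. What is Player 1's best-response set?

u_1(A vs P,X) = 3
u_1(B vs P,X) = 4
u_1(C vs P,X) = 3
u_1(D vs P,X) = 4
u_1(E vs P,X) = 0
max payoff 4 at {B,D}

BR_1 = {B,D}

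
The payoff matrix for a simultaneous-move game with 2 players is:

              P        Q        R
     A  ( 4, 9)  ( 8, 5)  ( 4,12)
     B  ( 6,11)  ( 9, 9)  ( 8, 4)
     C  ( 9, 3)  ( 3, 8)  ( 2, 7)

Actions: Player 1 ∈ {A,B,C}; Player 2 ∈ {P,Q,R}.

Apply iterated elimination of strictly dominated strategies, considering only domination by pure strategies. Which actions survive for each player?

Survivors P1:{B,C} P2:{P,Q}

P1 drop A (B beats it: P:6>4 Q:9>8 R:8>4)
P2 drop R (Q beats it: B:9>4 C:8>7)
P1→{B,C} P2→{P,Q}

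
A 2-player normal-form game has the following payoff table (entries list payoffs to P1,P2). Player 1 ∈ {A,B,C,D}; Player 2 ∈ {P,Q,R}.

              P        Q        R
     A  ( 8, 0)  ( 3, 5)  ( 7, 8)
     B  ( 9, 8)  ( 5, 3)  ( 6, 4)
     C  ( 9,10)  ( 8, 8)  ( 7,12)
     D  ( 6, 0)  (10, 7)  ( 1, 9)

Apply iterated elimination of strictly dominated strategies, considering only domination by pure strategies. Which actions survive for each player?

P2 drop Q (R beats it: A:8>5 B:4>3 C:12>8 D:9>7)
P1 drop D (A beats it: P:8>6 R:7>1)
P1→{A,B,C} P2→{P,R}

Remaining: P1:{A,B,C} P2:{P,R}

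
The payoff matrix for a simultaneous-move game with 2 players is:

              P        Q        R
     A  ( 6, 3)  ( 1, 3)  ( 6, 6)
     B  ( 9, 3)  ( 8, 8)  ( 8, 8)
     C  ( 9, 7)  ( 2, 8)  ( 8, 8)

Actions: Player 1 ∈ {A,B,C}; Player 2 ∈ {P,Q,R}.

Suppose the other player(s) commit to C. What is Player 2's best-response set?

P2 best: {Q,R}

u_2(P vs C) = 7
u_2(Q vs C) = 8
u_2(R vs C) = 8
max payoff 8 at {Q,R}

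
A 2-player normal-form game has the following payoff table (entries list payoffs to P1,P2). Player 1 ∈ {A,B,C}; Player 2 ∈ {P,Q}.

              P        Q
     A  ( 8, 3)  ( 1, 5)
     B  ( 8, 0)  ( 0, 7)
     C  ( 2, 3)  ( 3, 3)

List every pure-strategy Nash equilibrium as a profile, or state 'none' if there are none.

(A,P): not NE [P2→Q gives 5>3]
(A,Q): not NE [P1→C gives 3>1]
(B,P): not NE [P2→Q gives 7>0]
(B,Q): not NE [P1→C gives 3>0]
(C,P): not NE [P1→B gives 8>2]
(C,Q): NE

Nash profiles: (C,Q)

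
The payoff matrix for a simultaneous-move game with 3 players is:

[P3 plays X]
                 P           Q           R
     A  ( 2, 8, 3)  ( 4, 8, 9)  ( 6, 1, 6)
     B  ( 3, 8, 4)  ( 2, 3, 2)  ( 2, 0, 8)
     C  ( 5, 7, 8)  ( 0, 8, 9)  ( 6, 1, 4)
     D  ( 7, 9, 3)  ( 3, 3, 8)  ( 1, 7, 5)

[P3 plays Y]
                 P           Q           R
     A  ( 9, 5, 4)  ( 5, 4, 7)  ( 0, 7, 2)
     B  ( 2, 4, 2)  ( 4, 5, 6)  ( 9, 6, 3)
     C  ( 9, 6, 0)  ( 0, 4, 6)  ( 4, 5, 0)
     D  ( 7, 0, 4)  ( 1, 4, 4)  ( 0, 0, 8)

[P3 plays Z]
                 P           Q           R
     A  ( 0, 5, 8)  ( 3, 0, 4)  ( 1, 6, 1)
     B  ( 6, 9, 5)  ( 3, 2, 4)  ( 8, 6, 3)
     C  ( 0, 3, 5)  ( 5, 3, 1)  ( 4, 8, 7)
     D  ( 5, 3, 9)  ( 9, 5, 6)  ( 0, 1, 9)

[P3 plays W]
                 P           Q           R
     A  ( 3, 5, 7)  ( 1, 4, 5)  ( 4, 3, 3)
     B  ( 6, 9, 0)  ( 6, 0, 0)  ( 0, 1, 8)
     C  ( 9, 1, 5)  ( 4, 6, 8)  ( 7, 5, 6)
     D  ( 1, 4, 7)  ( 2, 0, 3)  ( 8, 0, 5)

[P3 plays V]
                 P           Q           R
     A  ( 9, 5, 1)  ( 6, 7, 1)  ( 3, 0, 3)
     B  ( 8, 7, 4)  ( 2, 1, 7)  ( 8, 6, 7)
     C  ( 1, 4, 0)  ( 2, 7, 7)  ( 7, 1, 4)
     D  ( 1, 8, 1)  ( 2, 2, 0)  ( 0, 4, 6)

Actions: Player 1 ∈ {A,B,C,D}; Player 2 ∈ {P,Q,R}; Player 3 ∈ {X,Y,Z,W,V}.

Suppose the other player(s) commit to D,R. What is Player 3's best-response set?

u_3(X vs D,R) = 5
u_3(Y vs D,R) = 8
u_3(Z vs D,R) = 9
u_3(W vs D,R) = 5
u_3(V vs D,R) = 6
max payoff 9 at {Z}

P3 best: {Z}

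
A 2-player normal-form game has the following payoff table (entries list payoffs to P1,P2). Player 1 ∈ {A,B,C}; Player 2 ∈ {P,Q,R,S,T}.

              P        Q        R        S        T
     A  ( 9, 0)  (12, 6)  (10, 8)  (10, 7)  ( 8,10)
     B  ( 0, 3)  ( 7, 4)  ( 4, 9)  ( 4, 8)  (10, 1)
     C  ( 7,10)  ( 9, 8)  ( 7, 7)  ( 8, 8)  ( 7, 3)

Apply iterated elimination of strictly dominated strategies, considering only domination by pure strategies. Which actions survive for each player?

Remaining: P1:{A,B} P2:{R,T}

P1 drop C (A beats it: P:9>7 Q:12>9 R:10>7 S:10>8 T:8>7)
P2 drop P (Q beats it: A:6>0 B:4>3)
P2 drop Q (R beats it: A:8>6 B:9>4)
P2 drop S (R beats it: A:8>7 B:9>8)
P1→{A,B} P2→{R,T}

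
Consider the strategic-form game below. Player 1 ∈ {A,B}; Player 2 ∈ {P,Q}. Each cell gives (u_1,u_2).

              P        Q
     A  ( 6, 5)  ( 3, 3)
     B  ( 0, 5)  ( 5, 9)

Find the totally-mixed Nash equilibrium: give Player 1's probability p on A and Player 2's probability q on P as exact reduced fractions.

P1 indiff ⇒ q·6+(1-q)·3 = q·0+(1-q)·5 ⇒ q(6) = (1-q)(2) ⇒ q = 1/4
P2 indiff ⇒ p·5+(1-p)·5 = p·3+(1-p)·9 ⇒ p(2) = (1-p)(4) ⇒ p = 2/3

(p,q) = (2/3, 1/4)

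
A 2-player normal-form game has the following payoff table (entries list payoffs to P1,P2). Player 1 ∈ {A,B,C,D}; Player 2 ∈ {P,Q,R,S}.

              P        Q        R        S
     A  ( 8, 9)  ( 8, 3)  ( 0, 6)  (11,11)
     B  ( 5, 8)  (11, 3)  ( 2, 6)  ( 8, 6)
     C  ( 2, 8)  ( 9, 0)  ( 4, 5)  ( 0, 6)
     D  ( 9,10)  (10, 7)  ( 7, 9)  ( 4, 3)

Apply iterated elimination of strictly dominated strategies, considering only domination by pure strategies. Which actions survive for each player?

IESDS → P1:{A,D} P2:{P,S}

P1 drop C (D beats it: P:9>2 Q:10>9 R:7>4 S:4>0)
P2 drop Q (P beats it: A:9>3 B:8>3 D:10>7)
P2 drop R (P beats it: A:9>6 B:8>6 D:10>9)
P1 drop B (A beats it: P:8>5 S:11>8)
P1→{A,D} P2→{P,S}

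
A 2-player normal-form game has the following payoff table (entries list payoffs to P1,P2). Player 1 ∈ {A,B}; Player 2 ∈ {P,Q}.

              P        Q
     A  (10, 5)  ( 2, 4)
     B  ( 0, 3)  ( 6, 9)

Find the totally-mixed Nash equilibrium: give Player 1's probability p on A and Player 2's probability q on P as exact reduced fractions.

p=6/7, q=2/7

P1 indiff ⇒ q·10+(1-q)·2 = q·0+(1-q)·6 ⇒ q(10) = (1-q)(4) ⇒ q = 2/7
P2 indiff ⇒ p·5+(1-p)·3 = p·4+(1-p)·9 ⇒ p(1) = (1-p)(6) ⇒ p = 6/7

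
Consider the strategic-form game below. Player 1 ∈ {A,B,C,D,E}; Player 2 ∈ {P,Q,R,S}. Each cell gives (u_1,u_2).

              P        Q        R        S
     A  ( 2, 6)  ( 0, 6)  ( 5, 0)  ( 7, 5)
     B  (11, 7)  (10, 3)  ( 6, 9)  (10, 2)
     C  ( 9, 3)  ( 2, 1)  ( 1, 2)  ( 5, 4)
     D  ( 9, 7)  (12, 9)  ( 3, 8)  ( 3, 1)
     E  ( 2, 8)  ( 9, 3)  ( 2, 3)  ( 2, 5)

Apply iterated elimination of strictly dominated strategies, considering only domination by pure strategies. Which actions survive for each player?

Survivors P1:{B,D} P2:{Q,R}

P1 drop A (B beats it: P:11>2 Q:10>0 R:6>5 S:10>7)
P1 drop C (B beats it: P:11>9 Q:10>2 R:6>1 S:10>5)
P1 drop E (B beats it: P:11>2 Q:10>9 R:6>2 S:10>2)
P2 drop P (R beats it: B:9>7 D:8>7)
P2 drop S (Q beats it: B:3>2 D:9>1)
P1→{B,D} P2→{Q,R}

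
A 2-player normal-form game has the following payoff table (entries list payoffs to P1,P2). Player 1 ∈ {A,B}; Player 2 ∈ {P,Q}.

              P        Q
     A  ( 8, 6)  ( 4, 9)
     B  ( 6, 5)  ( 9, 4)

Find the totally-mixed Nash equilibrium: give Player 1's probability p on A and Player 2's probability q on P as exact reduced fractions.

p=1/4, q=5/7

P1 indiff ⇒ q·8+(1-q)·4 = q·6+(1-q)·9 ⇒ q(2) = (1-q)(5) ⇒ q = 5/7
P2 indiff ⇒ p·6+(1-p)·5 = p·9+(1-p)·4 ⇒ p(-3) = (1-p)(-1) ⇒ p = 1/4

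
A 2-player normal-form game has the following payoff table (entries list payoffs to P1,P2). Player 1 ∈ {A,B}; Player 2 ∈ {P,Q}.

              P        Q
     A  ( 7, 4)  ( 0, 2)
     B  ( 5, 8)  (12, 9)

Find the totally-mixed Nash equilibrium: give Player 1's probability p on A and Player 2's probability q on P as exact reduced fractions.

P1 mixes 1/3 on A; P2 mixes 6/7 on P

P1 indiff ⇒ q·7+(1-q)·0 = q·5+(1-q)·12 ⇒ q(2) = (1-q)(12) ⇒ q = 6/7
P2 indiff ⇒ p·4+(1-p)·8 = p·2+(1-p)·9 ⇒ p(2) = (1-p)(1) ⇒ p = 1/3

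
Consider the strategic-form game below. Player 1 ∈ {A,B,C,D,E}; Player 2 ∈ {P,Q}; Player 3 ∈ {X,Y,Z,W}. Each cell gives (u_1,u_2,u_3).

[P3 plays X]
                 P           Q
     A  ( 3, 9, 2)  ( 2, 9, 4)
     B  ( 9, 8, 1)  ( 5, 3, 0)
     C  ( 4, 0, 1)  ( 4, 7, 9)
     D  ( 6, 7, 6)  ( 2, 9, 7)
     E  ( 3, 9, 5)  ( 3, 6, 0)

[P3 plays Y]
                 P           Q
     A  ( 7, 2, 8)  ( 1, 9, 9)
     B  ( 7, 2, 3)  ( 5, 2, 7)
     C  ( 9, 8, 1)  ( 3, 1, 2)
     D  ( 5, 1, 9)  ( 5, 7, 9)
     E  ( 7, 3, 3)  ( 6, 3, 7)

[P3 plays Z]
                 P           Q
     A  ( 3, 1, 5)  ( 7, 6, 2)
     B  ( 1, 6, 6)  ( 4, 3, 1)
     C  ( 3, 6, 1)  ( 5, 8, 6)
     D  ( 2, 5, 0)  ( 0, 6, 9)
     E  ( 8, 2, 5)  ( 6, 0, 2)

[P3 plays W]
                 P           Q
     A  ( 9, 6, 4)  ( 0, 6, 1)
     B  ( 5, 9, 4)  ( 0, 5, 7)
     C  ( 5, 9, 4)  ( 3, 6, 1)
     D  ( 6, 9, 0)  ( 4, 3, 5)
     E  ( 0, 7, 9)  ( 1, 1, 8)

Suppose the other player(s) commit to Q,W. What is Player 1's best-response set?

u_1(A vs Q,W) = 0
u_1(B vs Q,W) = 0
u_1(C vs Q,W) = 3
u_1(D vs Q,W) = 4
u_1(E vs Q,W) = 1
max payoff 4 at {D}

P1 best: {D}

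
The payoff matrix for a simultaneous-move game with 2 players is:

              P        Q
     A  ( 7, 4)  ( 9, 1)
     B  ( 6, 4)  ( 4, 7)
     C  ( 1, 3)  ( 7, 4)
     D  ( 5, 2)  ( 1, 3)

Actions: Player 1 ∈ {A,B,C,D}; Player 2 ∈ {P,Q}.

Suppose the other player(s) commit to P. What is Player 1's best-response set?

BR_1 = {A}

u_1(A vs P) = 7
u_1(B vs P) = 6
u_1(C vs P) = 1
u_1(D vs P) = 5
max payoff 7 at {A}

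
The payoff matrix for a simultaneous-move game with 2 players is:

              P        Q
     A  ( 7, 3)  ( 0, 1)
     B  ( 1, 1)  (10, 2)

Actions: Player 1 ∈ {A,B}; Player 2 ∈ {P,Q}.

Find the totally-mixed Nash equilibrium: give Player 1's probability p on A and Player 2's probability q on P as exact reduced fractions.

P1 indiff ⇒ q·7+(1-q)·0 = q·1+(1-q)·10 ⇒ q(6) = (1-q)(10) ⇒ q = 5/8
P2 indiff ⇒ p·3+(1-p)·1 = p·1+(1-p)·2 ⇒ p(2) = (1-p)(1) ⇒ p = 1/3

(p,q) = (1/3, 5/8)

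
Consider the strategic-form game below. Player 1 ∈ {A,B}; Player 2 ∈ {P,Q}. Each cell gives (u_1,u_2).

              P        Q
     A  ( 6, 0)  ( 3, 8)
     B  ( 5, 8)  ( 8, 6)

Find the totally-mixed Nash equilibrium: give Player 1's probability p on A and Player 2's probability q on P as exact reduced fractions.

(p,q) = (1/5, 5/6)

P1 indiff ⇒ q·6+(1-q)·3 = q·5+(1-q)·8 ⇒ q(1) = (1-q)(5) ⇒ q = 5/6
P2 indiff ⇒ p·0+(1-p)·8 = p·8+(1-p)·6 ⇒ p(-8) = (1-p)(-2) ⇒ p = 1/5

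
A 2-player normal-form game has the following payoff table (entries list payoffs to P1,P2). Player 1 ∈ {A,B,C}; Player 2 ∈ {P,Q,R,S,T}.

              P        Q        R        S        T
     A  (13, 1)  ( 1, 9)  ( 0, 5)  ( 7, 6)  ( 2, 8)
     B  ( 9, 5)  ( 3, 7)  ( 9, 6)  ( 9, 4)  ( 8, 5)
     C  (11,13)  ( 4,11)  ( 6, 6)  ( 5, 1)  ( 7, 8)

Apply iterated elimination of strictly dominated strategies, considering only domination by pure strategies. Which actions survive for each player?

IESDS → P1:{A,C} P2:{P,Q}

P2 drop R (Q beats it: A:9>5 B:7>6 C:11>6)
P2 drop S (Q beats it: A:9>6 B:7>4 C:11>1)
P2 drop T (Q beats it: A:9>8 B:7>5 C:11>8)
P1 drop B (C beats it: P:11>9 Q:4>3)
P1→{A,C} P2→{P,Q}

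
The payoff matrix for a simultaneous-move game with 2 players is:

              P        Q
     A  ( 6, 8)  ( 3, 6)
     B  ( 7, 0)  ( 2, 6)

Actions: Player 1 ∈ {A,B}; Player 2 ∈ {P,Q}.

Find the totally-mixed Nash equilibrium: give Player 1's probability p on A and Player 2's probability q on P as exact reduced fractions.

P1 indiff ⇒ q·6+(1-q)·3 = q·7+(1-q)·2 ⇒ q(-1) = (1-q)(-1) ⇒ q = 1/2
P2 indiff ⇒ p·8+(1-p)·0 = p·6+(1-p)·6 ⇒ p(2) = (1-p)(6) ⇒ p = 3/4

p=3/4, q=1/2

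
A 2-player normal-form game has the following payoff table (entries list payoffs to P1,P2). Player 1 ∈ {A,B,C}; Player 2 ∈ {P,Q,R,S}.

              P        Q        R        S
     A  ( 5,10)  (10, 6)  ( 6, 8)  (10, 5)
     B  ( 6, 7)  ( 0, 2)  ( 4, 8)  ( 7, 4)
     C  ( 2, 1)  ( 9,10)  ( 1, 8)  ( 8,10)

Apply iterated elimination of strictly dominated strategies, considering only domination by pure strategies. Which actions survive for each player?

Remaining: P1:{A,B} P2:{P,R}

P1 drop C (A beats it: P:5>2 Q:10>9 R:6>1 S:10>8)
P2 drop Q (P beats it: A:10>6 B:7>2)
P2 drop S (P beats it: A:10>5 B:7>4)
P1→{A,B} P2→{P,R}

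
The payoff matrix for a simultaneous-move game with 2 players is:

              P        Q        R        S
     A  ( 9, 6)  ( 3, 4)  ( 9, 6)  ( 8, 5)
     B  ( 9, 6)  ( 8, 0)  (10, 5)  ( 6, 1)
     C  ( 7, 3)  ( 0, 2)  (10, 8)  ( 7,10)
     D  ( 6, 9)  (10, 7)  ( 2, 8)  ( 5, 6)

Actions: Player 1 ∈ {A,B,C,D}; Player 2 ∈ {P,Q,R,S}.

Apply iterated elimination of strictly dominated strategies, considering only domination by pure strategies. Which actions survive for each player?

P2 drop Q (P beats it: A:6>4 B:6>0 C:3>2 D:9>7)
P1 drop D (A beats it: P:9>6 R:9>2 S:8>5)
P1→{A,B,C} P2→{P,R,S}

Survivors P1:{A,B,C} P2:{P,R,S}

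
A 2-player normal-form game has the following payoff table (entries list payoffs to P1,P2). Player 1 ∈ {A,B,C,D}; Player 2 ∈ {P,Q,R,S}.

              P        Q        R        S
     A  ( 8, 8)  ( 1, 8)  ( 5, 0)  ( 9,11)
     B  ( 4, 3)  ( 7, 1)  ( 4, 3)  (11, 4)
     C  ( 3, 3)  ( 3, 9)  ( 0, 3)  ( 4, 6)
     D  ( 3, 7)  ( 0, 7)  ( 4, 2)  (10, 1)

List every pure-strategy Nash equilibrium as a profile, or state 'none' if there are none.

PSNE = {(B,S)}

(A,P): not NE [P2→S gives 11>8]
(A,Q): not NE [P1→B gives 7>1; P2→S gives 11>8]
(A,R): not NE [P2→S gives 11>0]
(A,S): not NE [P1→B gives 11>9]
(B,P): not NE [P1→A gives 8>4; P2→S gives 4>3]
(B,Q): not NE [P2→S gives 4>1]
(B,R): not NE [P1→A gives 5>4; P2→S gives 4>3]
(B,S): NE
(C,P): not NE [P1→A gives 8>3; P2→Q gives 9>3]
(C,Q): not NE [P1→B gives 7>3]
(C,R): not NE [P1→A gives 5>0; P2→Q gives 9>3]
(C,S): not NE [P1→B gives 11>4; P2→Q gives 9>6]
(D,P): not NE [P1→A gives 8>3]
(D,Q): not NE [P1→B gives 7>0]
(D,R): not NE [P1→A gives 5>4; P2→Q gives 7>2]
(D,S): not NE [P1→B gives 11>10; P2→Q gives 7>1]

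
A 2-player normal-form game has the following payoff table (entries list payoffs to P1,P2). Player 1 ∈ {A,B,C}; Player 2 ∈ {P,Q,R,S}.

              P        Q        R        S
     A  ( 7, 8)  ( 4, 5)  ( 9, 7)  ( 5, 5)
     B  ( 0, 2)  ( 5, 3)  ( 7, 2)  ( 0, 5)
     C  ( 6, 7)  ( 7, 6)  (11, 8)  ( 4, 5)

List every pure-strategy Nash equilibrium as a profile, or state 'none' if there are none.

(A,P): NE
(A,Q): not NE [P1→C gives 7>4; P2→P gives 8>5]
(A,R): not NE [P1→C gives 11>9; P2→P gives 8>7]
(A,S): not NE [P2→P gives 8>5]
(B,P): not NE [P1→A gives 7>0; P2→S gives 5>2]
(B,Q): not NE [P1→C gives 7>5; P2→S gives 5>3]
(B,R): not NE [P1→C gives 11>7; P2→S gives 5>2]
(B,S): not NE [P1→A gives 5>0]
(C,P): not NE [P1→A gives 7>6; P2→R gives 8>7]
(C,Q): not NE [P2→R gives 8>6]
(C,R): NE
(C,S): not NE [P1→A gives 5>4; P2→R gives 8>5]

Nash profiles: (A,P), (C,R)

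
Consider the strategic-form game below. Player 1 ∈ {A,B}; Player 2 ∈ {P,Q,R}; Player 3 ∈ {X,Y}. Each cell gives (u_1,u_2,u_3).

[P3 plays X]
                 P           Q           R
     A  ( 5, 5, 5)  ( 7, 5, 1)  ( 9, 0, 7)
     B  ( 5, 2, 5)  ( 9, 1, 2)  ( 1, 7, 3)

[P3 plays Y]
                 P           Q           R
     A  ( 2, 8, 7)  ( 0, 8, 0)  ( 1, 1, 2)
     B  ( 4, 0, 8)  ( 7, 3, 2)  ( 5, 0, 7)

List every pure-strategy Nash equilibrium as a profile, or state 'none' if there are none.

Nash profiles: (B,Q,Y)

(A,P,X): not NE [P3→Y gives 7>5]
(A,P,Y): not NE [P1→B gives 4>2]
(A,Q,X): not NE [P1→B gives 9>7]
(A,Q,Y): not NE [P1→B gives 7>0; P3→X gives 1>0]
(A,R,X): not NE [P2→Q gives 5>0]
(A,R,Y): not NE [P1→B gives 5>1; P2→Q gives 8>1; P3→X gives 7>2]
(B,P,X): not NE [P2→R gives 7>2; P3→Y gives 8>5]
(B,P,Y): not NE [P2→Q gives 3>0]
(B,Q,X): not NE [P2→R gives 7>1]
(B,Q,Y): NE
(B,R,X): not NE [P1→A gives 9>1; P3→Y gives 7>3]
(B,R,Y): not NE [P2→Q gives 3>0]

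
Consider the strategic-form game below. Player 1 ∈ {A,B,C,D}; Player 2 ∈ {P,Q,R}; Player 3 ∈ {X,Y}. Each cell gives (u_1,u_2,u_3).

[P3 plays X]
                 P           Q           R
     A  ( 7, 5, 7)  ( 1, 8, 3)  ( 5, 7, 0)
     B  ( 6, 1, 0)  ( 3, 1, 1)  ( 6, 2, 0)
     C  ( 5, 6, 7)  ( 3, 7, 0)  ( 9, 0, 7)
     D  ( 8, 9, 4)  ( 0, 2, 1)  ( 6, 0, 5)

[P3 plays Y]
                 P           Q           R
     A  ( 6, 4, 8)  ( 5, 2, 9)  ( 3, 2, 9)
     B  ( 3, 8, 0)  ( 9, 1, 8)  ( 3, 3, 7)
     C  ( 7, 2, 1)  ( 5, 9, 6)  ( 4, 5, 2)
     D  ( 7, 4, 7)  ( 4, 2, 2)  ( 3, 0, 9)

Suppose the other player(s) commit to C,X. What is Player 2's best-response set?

argmax u_2 = {Q}

u_2(P vs C,X) = 6
u_2(Q vs C,X) = 7
u_2(R vs C,X) = 0
max payoff 7 at {Q}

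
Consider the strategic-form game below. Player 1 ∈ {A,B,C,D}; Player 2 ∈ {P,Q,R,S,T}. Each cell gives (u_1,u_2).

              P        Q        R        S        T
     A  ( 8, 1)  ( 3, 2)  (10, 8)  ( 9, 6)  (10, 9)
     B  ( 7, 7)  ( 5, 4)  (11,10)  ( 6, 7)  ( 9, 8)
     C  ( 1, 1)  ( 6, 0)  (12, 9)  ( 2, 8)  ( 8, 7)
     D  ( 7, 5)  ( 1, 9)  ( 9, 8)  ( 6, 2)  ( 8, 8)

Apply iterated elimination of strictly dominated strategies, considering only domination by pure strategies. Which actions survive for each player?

IESDS → P1:{A,B,C} P2:{R,T}

P1 drop D (A beats it: P:8>7 Q:3>1 R:10>9 S:9>6 T:10>8)
P2 drop P (R beats it: A:8>1 B:10>7 C:9>1)
P2 drop Q (R beats it: A:8>2 B:10>4 C:9>0)
P2 drop S (R beats it: A:8>6 B:10>7 C:9>8)
P1→{A,B,C} P2→{R,T}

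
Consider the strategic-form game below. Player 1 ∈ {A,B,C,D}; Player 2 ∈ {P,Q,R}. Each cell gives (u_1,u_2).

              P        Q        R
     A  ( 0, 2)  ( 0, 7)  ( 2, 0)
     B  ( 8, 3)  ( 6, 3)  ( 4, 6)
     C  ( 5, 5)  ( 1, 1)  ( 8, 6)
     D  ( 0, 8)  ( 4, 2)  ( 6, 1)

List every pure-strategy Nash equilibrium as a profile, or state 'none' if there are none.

(A,P): not NE [P1→B gives 8>0; P2→Q gives 7>2]
(A,Q): not NE [P1→B gives 6>0]
(A,R): not NE [P1→C gives 8>2; P2→Q gives 7>0]
(B,P): not NE [P2→R gives 6>3]
(B,Q): not NE [P2→R gives 6>3]
(B,R): not NE [P1→C gives 8>4]
(C,P): not NE [P1→B gives 8>5; P2→R gives 6>5]
(C,Q): not NE [P1→B gives 6>1; P2→R gives 6>1]
(C,R): NE
(D,P): not NE [P1→B gives 8>0]
(D,Q): not NE [P1→B gives 6>4; P2→P gives 8>2]
(D,R): not NE [P1→C gives 8>6; P2→P gives 8>1]

Nash profiles: (C,R)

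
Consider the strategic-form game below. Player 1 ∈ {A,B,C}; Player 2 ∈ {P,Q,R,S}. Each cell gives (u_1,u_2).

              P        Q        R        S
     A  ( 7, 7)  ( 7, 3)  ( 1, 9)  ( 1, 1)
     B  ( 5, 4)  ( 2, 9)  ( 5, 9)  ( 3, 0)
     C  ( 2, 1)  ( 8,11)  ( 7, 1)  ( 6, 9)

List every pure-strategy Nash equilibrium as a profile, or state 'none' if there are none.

(A,P): not NE [P2→R gives 9>7]
(A,Q): not NE [P1→C gives 8>7; P2→R gives 9>3]
(A,R): not NE [P1→C gives 7>1]
(A,S): not NE [P1→C gives 6>1; P2→R gives 9>1]
(B,P): not NE [P1→A gives 7>5; P2→R gives 9>4]
(B,Q): not NE [P1→C gives 8>2]
(B,R): not NE [P1→C gives 7>5]
(B,S): not NE [P1→C gives 6>3; P2→R gives 9>0]
(C,P): not NE [P1→A gives 7>2; P2→Q gives 11>1]
(C,Q): NE
(C,R): not NE [P2→Q gives 11>1]
(C,S): not NE [P2→Q gives 11>9]

NE set: (C,Q)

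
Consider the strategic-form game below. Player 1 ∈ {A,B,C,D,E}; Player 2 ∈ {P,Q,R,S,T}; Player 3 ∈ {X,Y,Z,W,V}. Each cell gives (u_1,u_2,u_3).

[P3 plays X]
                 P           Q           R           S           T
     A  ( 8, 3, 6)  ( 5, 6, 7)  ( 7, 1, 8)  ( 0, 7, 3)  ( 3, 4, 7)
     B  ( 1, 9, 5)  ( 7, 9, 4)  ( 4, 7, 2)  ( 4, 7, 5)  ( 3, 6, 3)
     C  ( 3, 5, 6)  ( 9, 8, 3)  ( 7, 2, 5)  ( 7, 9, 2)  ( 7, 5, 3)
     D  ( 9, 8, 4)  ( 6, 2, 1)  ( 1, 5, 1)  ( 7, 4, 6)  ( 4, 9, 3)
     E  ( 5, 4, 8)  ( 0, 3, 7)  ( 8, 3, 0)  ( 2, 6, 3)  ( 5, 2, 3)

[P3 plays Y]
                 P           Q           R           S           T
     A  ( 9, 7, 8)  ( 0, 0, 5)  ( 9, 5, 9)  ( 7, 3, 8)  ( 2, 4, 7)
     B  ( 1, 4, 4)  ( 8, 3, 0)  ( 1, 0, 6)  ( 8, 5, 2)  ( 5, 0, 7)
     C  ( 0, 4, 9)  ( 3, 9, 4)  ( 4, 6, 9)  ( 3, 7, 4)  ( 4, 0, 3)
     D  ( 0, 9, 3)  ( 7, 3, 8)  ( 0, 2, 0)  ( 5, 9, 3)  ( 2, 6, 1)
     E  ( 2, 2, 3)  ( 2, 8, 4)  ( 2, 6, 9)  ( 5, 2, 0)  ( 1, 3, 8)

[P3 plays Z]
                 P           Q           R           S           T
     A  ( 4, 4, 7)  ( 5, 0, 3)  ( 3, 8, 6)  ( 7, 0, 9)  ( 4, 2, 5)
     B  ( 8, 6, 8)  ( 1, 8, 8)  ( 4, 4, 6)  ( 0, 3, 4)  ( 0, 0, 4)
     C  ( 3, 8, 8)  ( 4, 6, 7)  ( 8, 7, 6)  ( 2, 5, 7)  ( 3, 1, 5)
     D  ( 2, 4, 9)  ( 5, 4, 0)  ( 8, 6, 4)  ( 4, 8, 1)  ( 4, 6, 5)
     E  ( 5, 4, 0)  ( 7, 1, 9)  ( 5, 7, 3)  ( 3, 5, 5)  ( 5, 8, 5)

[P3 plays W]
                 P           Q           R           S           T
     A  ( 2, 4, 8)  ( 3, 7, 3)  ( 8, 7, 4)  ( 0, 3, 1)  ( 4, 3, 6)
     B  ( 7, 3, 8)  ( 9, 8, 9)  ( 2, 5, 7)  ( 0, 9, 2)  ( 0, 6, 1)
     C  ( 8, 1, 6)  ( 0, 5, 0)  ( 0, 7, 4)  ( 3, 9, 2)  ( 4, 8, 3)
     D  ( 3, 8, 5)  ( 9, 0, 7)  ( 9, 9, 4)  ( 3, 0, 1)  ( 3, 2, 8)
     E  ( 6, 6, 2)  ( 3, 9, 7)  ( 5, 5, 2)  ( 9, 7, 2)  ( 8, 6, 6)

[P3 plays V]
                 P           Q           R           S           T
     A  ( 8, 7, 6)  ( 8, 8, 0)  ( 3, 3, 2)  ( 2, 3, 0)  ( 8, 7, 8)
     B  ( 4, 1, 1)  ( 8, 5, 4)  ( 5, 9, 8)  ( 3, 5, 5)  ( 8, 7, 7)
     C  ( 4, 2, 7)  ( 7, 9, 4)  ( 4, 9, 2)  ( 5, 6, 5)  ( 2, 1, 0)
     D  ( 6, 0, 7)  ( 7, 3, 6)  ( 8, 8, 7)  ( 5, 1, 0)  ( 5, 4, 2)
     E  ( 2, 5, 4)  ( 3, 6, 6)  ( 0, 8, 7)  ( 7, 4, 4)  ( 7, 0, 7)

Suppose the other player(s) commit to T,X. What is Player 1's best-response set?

argmax u_1 = {C}

u_1(A vs T,X) = 3
u_1(B vs T,X) = 3
u_1(C vs T,X) = 7
u_1(D vs T,X) = 4
u_1(E vs T,X) = 5
max payoff 7 at {C}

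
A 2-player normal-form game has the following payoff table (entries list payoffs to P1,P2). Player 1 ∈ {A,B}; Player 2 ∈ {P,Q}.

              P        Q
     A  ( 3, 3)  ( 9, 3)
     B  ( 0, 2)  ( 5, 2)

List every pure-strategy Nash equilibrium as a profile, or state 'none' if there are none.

(A,P): NE
(A,Q): NE
(B,P): not NE [P1→A gives 3>0]
(B,Q): not NE [P1→A gives 9>5]

PSNE = {(A,P), (A,Q)}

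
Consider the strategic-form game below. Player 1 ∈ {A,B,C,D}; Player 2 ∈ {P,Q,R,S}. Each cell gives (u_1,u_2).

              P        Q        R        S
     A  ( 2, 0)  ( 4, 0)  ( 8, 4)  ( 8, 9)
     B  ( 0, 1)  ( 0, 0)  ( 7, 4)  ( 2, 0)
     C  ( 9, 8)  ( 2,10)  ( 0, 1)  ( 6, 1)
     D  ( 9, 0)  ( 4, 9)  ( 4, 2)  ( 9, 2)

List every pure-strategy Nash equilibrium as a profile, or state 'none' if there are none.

PSNE = {(D,Q)}

(A,P): not NE [P1→D gives 9>2; P2→S gives 9>0]
(A,Q): not NE [P2→S gives 9>0]
(A,R): not NE [P2→S gives 9>4]
(A,S): not NE [P1→D gives 9>8]
(B,P): not NE [P1→D gives 9>0; P2→R gives 4>1]
(B,Q): not NE [P1→D gives 4>0; P2→R gives 4>0]
(B,R): not NE [P1→A gives 8>7]
(B,S): not NE [P1→D gives 9>2; P2→R gives 4>0]
(C,P): not NE [P2→Q gives 10>8]
(C,Q): not NE [P1→D gives 4>2]
(C,R): not NE [P1→A gives 8>0; P2→Q gives 10>1]
(C,S): not NE [P1→D gives 9>6; P2→Q gives 10>1]
(D,P): not NE [P2→Q gives 9>0]
(D,Q): NE
(D,R): not NE [P1→A gives 8>4; P2→Q gives 9>2]
(D,S): not NE [P2→Q gives 9>2]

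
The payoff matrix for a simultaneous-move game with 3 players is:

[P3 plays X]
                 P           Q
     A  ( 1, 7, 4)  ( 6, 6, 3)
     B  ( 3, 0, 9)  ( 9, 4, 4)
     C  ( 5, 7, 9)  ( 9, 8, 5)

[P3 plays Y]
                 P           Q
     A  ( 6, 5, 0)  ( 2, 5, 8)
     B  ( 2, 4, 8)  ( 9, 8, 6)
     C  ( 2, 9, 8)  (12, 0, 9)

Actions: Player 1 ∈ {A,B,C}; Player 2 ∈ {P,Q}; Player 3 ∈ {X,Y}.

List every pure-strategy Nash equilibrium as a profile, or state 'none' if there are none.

(A,P,X): not NE [P1→C gives 5>1]
(A,P,Y): not NE [P3→X gives 4>0]
(A,Q,X): not NE [P1→C gives 9>6; P2→P gives 7>6; P3→Y gives 8>3]
(A,Q,Y): not NE [P1→C gives 12>2]
(B,P,X): not NE [P1→C gives 5>3; P2→Q gives 4>0]
(B,P,Y): not NE [P1→A gives 6>2; P2→Q gives 8>4; P3→X gives 9>8]
(B,Q,X): not NE [P3→Y gives 6>4]
(B,Q,Y): not NE [P1→C gives 12>9]
(C,P,X): not NE [P2→Q gives 8>7]
(C,P,Y): not NE [P1→A gives 6>2; P3→X gives 9>8]
(C,Q,X): not NE [P3→Y gives 9>5]
(C,Q,Y): not NE [P2→P gives 9>0]

PSNE: ∅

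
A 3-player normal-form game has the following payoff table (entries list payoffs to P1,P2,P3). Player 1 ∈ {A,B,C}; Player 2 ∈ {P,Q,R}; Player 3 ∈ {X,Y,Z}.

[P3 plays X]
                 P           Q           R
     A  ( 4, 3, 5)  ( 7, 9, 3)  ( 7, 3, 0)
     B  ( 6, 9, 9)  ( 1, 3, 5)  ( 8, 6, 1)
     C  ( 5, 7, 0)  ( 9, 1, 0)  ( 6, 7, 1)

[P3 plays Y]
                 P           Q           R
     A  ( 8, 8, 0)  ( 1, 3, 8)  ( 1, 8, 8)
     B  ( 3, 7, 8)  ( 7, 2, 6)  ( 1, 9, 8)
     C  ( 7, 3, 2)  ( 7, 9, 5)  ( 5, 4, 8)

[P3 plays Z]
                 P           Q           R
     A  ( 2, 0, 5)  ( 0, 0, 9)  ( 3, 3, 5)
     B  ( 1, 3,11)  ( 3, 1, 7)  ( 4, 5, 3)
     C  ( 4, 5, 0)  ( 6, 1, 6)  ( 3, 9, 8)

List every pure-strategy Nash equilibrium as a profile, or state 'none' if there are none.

Equilibria: none

(A,P,X): not NE [P1→B gives 6>4; P2→Q gives 9>3]
(A,P,Y): not NE [P3→Z gives 5>0]
(A,P,Z): not NE [P1→C gives 4>2; P2→R gives 3>0]
(A,Q,X): not NE [P1→C gives 9>7; P3→Z gives 9>3]
(A,Q,Y): not NE [P1→C gives 7>1; P2→R gives 8>3; P3→Z gives 9>8]
(A,Q,Z): not NE [P1→C gives 6>0; P2→R gives 3>0]
(A,R,X): not NE [P1→B gives 8>7; P2→Q gives 9>3; P3→Y gives 8>0]
(A,R,Y): not NE [P1→C gives 5>1]
(A,R,Z): not NE [P1→B gives 4>3; P3→Y gives 8>5]
(B,P,X): not NE [P3→Z gives 11>9]
(B,P,Y): not NE [P1→A gives 8>3; P2→R gives 9>7; P3→Z gives 11>8]
(B,P,Z): not NE [P1→C gives 4>1; P2→R gives 5>3]
(B,Q,X): not NE [P1→C gives 9>1; P2→P gives 9>3; P3→Z gives 7>5]
(B,Q,Y): not NE [P2→R gives 9>2; P3→Z gives 7>6]
(B,Q,Z): not NE [P1→C gives 6>3; P2→R gives 5>1]
(B,R,X): not NE [P2→P gives 9>6; P3→Y gives 8>1]
(B,R,Y): not NE [P1→C gives 5>1]
(B,R,Z): not NE [P3→Y gives 8>3]
(C,P,X): not NE [P1→B gives 6>5; P3→Y gives 2>0]
(C,P,Y): not NE [P1→A gives 8>7; P2→Q gives 9>3]
(C,P,Z): not NE [P2→R gives 9>5; P3→Y gives 2>0]
(C,Q,X): not NE [P2→R gives 7>1; P3→Z gives 6>0]
(C,Q,Y): not NE [P3→Z gives 6>5]
(C,Q,Z): not NE [P2→R gives 9>1]
(C,R,X): not NE [P1→B gives 8>6; P3→Z gives 8>1]
(C,R,Y): not NE [P2→Q gives 9>4]
(C,R,Z): not NE [P1→B gives 4>3]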